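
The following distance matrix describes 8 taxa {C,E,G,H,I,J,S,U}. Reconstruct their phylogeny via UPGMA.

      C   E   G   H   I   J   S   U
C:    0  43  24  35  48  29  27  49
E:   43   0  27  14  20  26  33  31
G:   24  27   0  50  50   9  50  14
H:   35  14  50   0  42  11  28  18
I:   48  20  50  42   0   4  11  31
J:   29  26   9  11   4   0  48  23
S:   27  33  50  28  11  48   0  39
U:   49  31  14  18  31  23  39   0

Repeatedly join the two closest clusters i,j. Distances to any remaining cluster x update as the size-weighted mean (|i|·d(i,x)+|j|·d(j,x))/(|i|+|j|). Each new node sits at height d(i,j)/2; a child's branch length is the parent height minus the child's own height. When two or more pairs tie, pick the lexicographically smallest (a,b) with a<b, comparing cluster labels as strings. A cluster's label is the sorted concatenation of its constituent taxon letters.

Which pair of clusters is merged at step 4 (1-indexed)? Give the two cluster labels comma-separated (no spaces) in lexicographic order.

step 1: merge (I,J) at d=4; branch lengths I→2, J→2; new cluster IJ
  updated: d(C,IJ)=77/2, d(E,IJ)=23, d(G,IJ)=59/2, d(H,IJ)=53/2, d(IJ,S)=59/2, d(IJ,U)=27
step 2: merge (E,H) at d=14; branch lengths E→7, H→7; new cluster EH
  updated: d(C,EH)=39, d(EH,G)=77/2, d(EH,IJ)=99/4, d(EH,S)=61/2, d(EH,U)=49/2
step 3: merge (G,U) at d=14; branch lengths G→7, U→7; new cluster GU
  updated: d(C,GU)=73/2, d(EH,GU)=63/2, d(GU,IJ)=113/4, d(GU,S)=89/2
step 4: merge (EH,IJ) at d=99/4; branch lengths EH→43/8, IJ→83/8; new cluster EHIJ
  updated: d(C,EHIJ)=155/4, d(EHIJ,GU)=239/8, d(EHIJ,S)=30
step 5: merge (C,S) at d=27; branch lengths C→27/2, S→27/2; new cluster CS
  updated: d(CS,EHIJ)=275/8, d(CS,GU)=81/2
step 6: merge (EHIJ,GU) at d=239/8; branch lengths EHIJ→41/16, GU→127/16; new cluster EGHIJU
  updated: d(CS,EGHIJU)=437/12
step 7: merge (CS,EGHIJU) at d=437/12; branch lengths CS→113/24, EGHIJU→157/48; new cluster CEGHIJSU
final tree: ((C:27/2,S:27/2):113/24,(((E:7,H:7):43/8,(I:2,J:2):83/8):41/16,(G:7,U:7):127/16):157/48)
total length: 4475/48

EH,IJ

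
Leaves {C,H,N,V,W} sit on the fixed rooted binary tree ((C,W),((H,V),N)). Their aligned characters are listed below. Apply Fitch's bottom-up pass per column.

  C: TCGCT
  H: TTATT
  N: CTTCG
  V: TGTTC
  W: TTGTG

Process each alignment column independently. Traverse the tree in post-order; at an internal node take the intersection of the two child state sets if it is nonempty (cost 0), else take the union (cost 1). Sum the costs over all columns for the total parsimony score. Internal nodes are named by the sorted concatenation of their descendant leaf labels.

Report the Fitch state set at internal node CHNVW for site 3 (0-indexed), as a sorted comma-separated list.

C,T

[col 0] CW: children C:{T}, W:{T} ∩→ {T}; cost 0
[col 0] HV: children H:{T}, V:{T} ∩→ {T}; cost 0
[col 0] HNV: children HV:{T}, N:{C} ∪→ {C,T}; cost 1
[col 0] CHNVW: children CW:{T}, HNV:{C,T} ∩→ {T}; cost 0
[col 1] CW: children C:{C}, W:{T} ∪→ {C,T}; cost 1
[col 1] HV: children H:{T}, V:{G} ∪→ {G,T}; cost 1
[col 1] HNV: children HV:{G,T}, N:{T} ∩→ {T}; cost 0
[col 1] CHNVW: children CW:{C,T}, HNV:{T} ∩→ {T}; cost 0
[col 2] CW: children C:{G}, W:{G} ∩→ {G}; cost 0
[col 2] HV: children H:{A}, V:{T} ∪→ {A,T}; cost 1
[col 2] HNV: children HV:{A,T}, N:{T} ∩→ {T}; cost 0
[col 2] CHNVW: children CW:{G}, HNV:{T} ∪→ {G,T}; cost 1
[col 3] CW: children C:{C}, W:{T} ∪→ {C,T}; cost 1
[col 3] HV: children H:{T}, V:{T} ∩→ {T}; cost 0
[col 3] HNV: children HV:{T}, N:{C} ∪→ {C,T}; cost 1
[col 3] CHNVW: children CW:{C,T}, HNV:{C,T} ∩→ {C,T}; cost 0
[col 4] CW: children C:{T}, W:{G} ∪→ {G,T}; cost 1
[col 4] HV: children H:{T}, V:{C} ∪→ {C,T}; cost 1
[col 4] HNV: children HV:{C,T}, N:{G} ∪→ {C,G,T}; cost 1
[col 4] CHNVW: children CW:{G,T}, HNV:{C,G,T} ∩→ {G,T}; cost 0
per-site changes: [1, 2, 2, 2, 3]; total = 10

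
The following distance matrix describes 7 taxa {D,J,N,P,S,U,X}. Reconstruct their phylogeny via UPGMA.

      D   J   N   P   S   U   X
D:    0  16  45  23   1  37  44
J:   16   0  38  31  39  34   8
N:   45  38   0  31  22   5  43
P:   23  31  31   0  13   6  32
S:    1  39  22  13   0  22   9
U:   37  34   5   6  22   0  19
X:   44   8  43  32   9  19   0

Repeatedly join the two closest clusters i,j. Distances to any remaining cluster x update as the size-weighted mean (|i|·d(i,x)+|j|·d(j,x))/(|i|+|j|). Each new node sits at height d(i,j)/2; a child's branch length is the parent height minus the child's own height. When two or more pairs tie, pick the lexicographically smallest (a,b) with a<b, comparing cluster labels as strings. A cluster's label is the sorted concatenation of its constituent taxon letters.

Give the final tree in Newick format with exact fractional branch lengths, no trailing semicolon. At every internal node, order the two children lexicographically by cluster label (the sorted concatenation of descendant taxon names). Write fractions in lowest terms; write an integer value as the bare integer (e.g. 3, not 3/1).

step 1: merge (D,S) at d=1; branch lengths D→1/2, S→1/2; new cluster DS
  updated: d(DS,J)=55/2, d(DS,N)=67/2, d(DS,P)=18, d(DS,U)=59/2, d(DS,X)=53/2
step 2: merge (N,U) at d=5; branch lengths N→5/2, U→5/2; new cluster NU
  updated: d(DS,NU)=63/2, d(J,NU)=36, d(NU,P)=37/2, d(NU,X)=31
step 3: merge (J,X) at d=8; branch lengths J→4, X→4; new cluster JX
  updated: d(DS,JX)=27, d(JX,NU)=67/2, d(JX,P)=63/2
step 4: merge (DS,P) at d=18; branch lengths DS→17/2, P→9; new cluster DPS
  updated: d(DPS,JX)=57/2, d(DPS,NU)=163/6
step 5: merge (DPS,NU) at d=163/6; branch lengths DPS→55/12, NU→133/12; new cluster DNPSU
  updated: d(DNPSU,JX)=61/2
step 6: merge (DNPSU,JX) at d=61/2; branch lengths DNPSU→5/3, JX→45/4; new cluster DJNPSUX
final tree: ((((D:1/2,S:1/2):17/2,P:9):55/12,(N:5/2,U:5/2):133/12):5/3,(J:4,X:4):45/4)
total length: 721/12

((((D:1/2,S:1/2):17/2,P:9):55/12,(N:5/2,U:5/2):133/12):5/3,(J:4,X:4):45/4)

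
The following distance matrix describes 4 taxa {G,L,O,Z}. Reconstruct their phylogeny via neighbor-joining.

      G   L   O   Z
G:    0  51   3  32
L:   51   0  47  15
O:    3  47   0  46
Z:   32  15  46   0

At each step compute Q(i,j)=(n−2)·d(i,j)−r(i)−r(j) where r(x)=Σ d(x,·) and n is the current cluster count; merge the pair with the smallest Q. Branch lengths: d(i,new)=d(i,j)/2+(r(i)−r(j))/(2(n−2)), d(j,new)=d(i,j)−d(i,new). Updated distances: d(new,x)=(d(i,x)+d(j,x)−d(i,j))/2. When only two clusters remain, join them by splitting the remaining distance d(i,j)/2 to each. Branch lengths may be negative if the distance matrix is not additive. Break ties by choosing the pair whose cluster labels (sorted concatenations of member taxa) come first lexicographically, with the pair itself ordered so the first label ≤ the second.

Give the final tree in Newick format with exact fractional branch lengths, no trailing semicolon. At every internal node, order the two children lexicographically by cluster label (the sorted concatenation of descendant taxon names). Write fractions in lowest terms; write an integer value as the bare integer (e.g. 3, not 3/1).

(((G:-1,O:4):35,L:25/2):5/4,Z:5/4)

step 1: merge (G,O) at d=3, Q=-176; branch lengths G→-1, O→4; new cluster GO
  updated: d(GO,L)=95/2, d(GO,Z)=75/2
step 2: merge (GO,L) at d=95/2, Q=-100; branch lengths GO→35, L→25/2; new cluster GLO
  updated: d(GLO,Z)=5/2
step 3: merge (GLO,Z) at d=5/2; branch lengths GLO→5/4, Z→5/4; new cluster GLOZ
final tree: (((G:-1,O:4):35,L:25/2):5/4,Z:5/4)
total length: 53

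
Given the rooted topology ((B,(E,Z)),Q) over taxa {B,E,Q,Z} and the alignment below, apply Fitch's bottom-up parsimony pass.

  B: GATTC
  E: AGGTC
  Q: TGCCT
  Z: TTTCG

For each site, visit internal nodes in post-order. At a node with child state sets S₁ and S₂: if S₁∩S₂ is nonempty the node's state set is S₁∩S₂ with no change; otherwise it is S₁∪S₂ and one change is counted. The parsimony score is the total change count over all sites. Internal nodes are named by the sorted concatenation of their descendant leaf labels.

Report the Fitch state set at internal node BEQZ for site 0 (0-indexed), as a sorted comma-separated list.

EZ@0: {A} ∪ {T} = {A,T} (union, +1)
BEZ@0: {G} ∪ {A,T} = {A,G,T} (union, +1)
BEQZ@0: {A,G,T} ∩ {T} = {T} (intersection, +0)
EZ@1: {G} ∪ {T} = {G,T} (union, +1)
BEZ@1: {A} ∪ {G,T} = {A,G,T} (union, +1)
BEQZ@1: {A,G,T} ∩ {G} = {G} (intersection, +0)
EZ@2: {G} ∪ {T} = {G,T} (union, +1)
BEZ@2: {T} ∩ {G,T} = {T} (intersection, +0)
BEQZ@2: {T} ∪ {C} = {C,T} (union, +1)
EZ@3: {T} ∪ {C} = {C,T} (union, +1)
BEZ@3: {T} ∩ {C,T} = {T} (intersection, +0)
BEQZ@3: {T} ∪ {C} = {C,T} (union, +1)
EZ@4: {C} ∪ {G} = {C,G} (union, +1)
BEZ@4: {C} ∩ {C,G} = {C} (intersection, +0)
BEQZ@4: {C} ∪ {T} = {C,T} (union, +1)
per-site changes: [2, 2, 2, 2, 2]; total = 10

T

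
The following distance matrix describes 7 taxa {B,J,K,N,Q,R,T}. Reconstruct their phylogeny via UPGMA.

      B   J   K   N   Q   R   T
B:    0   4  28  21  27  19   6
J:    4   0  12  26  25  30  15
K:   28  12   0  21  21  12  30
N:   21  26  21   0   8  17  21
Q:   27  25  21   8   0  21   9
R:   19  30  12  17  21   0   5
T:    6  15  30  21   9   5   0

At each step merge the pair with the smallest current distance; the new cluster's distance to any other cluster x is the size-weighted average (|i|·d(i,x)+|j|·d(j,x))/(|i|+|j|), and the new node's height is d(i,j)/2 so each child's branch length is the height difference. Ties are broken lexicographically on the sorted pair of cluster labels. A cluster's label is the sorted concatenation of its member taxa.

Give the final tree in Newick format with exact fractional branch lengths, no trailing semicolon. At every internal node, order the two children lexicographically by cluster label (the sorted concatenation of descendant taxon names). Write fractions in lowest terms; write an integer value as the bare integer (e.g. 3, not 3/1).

(((B:2,J:2):8,K:10):13/24,((N:4,Q:4):9/2,(R:5/2,T:5/2):6):49/24)

1. join B+J (d=4) ⇒ BJ; edges |B|=2, |J|=2
  updated: d(BJ,K)=20, d(BJ,N)=47/2, d(BJ,Q)=26, d(BJ,R)=49/2, d(BJ,T)=21/2
2. join R+T (d=5) ⇒ RT; edges |R|=5/2, |T|=5/2
  updated: d(BJ,RT)=35/2, d(K,RT)=21, d(N,RT)=19, d(Q,RT)=15
3. join N+Q (d=8) ⇒ NQ; edges |N|=4, |Q|=4
  updated: d(BJ,NQ)=99/4, d(K,NQ)=21, d(NQ,RT)=17
4. join NQ+RT (d=17) ⇒ NQRT; edges |NQ|=9/2, |RT|=6
  updated: d(BJ,NQRT)=169/8, d(K,NQRT)=21
5. join BJ+K (d=20) ⇒ BJK; edges |BJ|=8, |K|=10
  updated: d(BJK,NQRT)=253/12
6. join BJK+NQRT (d=253/12) ⇒ BJKNQRT; edges |BJK|=13/24, |NQRT|=49/24
final tree: (((B:2,J:2):8,K:10):13/24,((N:4,Q:4):9/2,(R:5/2,T:5/2):6):49/24)
total length: 577/12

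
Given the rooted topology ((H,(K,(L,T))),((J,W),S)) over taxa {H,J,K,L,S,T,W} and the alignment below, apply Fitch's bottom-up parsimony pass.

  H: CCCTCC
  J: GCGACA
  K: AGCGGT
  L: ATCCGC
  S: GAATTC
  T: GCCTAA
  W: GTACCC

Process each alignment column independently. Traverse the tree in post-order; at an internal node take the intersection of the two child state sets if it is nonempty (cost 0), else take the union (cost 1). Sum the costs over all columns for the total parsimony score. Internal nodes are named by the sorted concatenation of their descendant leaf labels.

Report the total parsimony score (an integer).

site 0, node LT: L={A} ∪ T={G} → {A,G} (+1)
site 0, node KLT: K={A} ∩ LT={A,G} → {A} (+0)
site 0, node HKLT: H={C} ∪ KLT={A} → {A,C} (+1)
site 0, node JW: J={G} ∩ W={G} → {G} (+0)
site 0, node JSW: JW={G} ∩ S={G} → {G} (+0)
site 0, node HJKLSTW: HKLT={A,C} ∪ JSW={G} → {A,C,G} (+1)
site 1, node LT: L={T} ∪ T={C} → {C,T} (+1)
site 1, node KLT: K={G} ∪ LT={C,T} → {C,G,T} (+1)
site 1, node HKLT: H={C} ∩ KLT={C,G,T} → {C} (+0)
site 1, node JW: J={C} ∪ W={T} → {C,T} (+1)
site 1, node JSW: JW={C,T} ∪ S={A} → {A,C,T} (+1)
site 1, node HJKLSTW: HKLT={C} ∩ JSW={A,C,T} → {C} (+0)
site 2, node LT: L={C} ∩ T={C} → {C} (+0)
site 2, node KLT: K={C} ∩ LT={C} → {C} (+0)
site 2, node HKLT: H={C} ∩ KLT={C} → {C} (+0)
site 2, node JW: J={G} ∪ W={A} → {A,G} (+1)
site 2, node JSW: JW={A,G} ∩ S={A} → {A} (+0)
site 2, node HJKLSTW: HKLT={C} ∪ JSW={A} → {A,C} (+1)
site 3, node LT: L={C} ∪ T={T} → {C,T} (+1)
site 3, node KLT: K={G} ∪ LT={C,T} → {C,G,T} (+1)
site 3, node HKLT: H={T} ∩ KLT={C,G,T} → {T} (+0)
site 3, node JW: J={A} ∪ W={C} → {A,C} (+1)
site 3, node JSW: JW={A,C} ∪ S={T} → {A,C,T} (+1)
site 3, node HJKLSTW: HKLT={T} ∩ JSW={A,C,T} → {T} (+0)
site 4, node LT: L={G} ∪ T={A} → {A,G} (+1)
site 4, node KLT: K={G} ∩ LT={A,G} → {G} (+0)
site 4, node HKLT: H={C} ∪ KLT={G} → {C,G} (+1)
site 4, node JW: J={C} ∩ W={C} → {C} (+0)
site 4, node JSW: JW={C} ∪ S={T} → {C,T} (+1)
site 4, node HJKLSTW: HKLT={C,G} ∩ JSW={C,T} → {C} (+0)
site 5, node LT: L={C} ∪ T={A} → {A,C} (+1)
site 5, node KLT: K={T} ∪ LT={A,C} → {A,C,T} (+1)
site 5, node HKLT: H={C} ∩ KLT={A,C,T} → {C} (+0)
site 5, node JW: J={A} ∪ W={C} → {A,C} (+1)
site 5, node JSW: JW={A,C} ∩ S={C} → {C} (+0)
site 5, node HJKLSTW: HKLT={C} ∩ JSW={C} → {C} (+0)
per-site changes: [3, 4, 2, 4, 3, 3]; total = 19

19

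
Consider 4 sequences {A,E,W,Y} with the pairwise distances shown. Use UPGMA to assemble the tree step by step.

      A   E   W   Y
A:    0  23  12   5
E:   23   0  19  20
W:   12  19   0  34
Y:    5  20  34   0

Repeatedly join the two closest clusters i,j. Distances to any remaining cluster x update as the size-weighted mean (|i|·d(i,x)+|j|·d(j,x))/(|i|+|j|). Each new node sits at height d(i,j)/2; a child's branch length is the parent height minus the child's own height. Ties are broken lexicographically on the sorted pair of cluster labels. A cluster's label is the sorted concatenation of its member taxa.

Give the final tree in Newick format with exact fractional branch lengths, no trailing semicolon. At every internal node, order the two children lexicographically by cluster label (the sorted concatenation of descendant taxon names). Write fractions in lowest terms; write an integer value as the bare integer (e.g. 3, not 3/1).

1. join A+Y (d=5) ⇒ AY; edges |A|=5/2, |Y|=5/2
  updated: d(AY,E)=43/2, d(AY,W)=23
2. join E+W (d=19) ⇒ EW; edges |E|=19/2, |W|=19/2
  updated: d(AY,EW)=89/4
3. join AY+EW (d=89/4) ⇒ AEWY; edges |AY|=69/8, |EW|=13/8
final tree: ((A:5/2,Y:5/2):69/8,(E:19/2,W:19/2):13/8)
total length: 137/4

((A:5/2,Y:5/2):69/8,(E:19/2,W:19/2):13/8)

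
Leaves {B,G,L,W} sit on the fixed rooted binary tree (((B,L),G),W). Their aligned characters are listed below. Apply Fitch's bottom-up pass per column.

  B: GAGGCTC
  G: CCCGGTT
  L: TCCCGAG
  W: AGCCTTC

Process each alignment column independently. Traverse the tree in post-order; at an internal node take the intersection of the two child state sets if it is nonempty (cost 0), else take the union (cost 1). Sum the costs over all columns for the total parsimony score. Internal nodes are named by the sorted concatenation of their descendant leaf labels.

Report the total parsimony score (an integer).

13

BL@0: {G} ∪ {T} = {G,T} (union, +1)
BGL@0: {G,T} ∪ {C} = {C,G,T} (union, +1)
BGLW@0: {C,G,T} ∪ {A} = {A,C,G,T} (union, +1)
BL@1: {A} ∪ {C} = {A,C} (union, +1)
BGL@1: {A,C} ∩ {C} = {C} (intersection, +0)
BGLW@1: {C} ∪ {G} = {C,G} (union, +1)
BL@2: {G} ∪ {C} = {C,G} (union, +1)
BGL@2: {C,G} ∩ {C} = {C} (intersection, +0)
BGLW@2: {C} ∩ {C} = {C} (intersection, +0)
BL@3: {G} ∪ {C} = {C,G} (union, +1)
BGL@3: {C,G} ∩ {G} = {G} (intersection, +0)
BGLW@3: {G} ∪ {C} = {C,G} (union, +1)
BL@4: {C} ∪ {G} = {C,G} (union, +1)
BGL@4: {C,G} ∩ {G} = {G} (intersection, +0)
BGLW@4: {G} ∪ {T} = {G,T} (union, +1)
BL@5: {T} ∪ {A} = {A,T} (union, +1)
BGL@5: {A,T} ∩ {T} = {T} (intersection, +0)
BGLW@5: {T} ∩ {T} = {T} (intersection, +0)
BL@6: {C} ∪ {G} = {C,G} (union, +1)
BGL@6: {C,G} ∪ {T} = {C,G,T} (union, +1)
BGLW@6: {C,G,T} ∩ {C} = {C} (intersection, +0)
per-site changes: [3, 2, 1, 2, 2, 1, 2]; total = 13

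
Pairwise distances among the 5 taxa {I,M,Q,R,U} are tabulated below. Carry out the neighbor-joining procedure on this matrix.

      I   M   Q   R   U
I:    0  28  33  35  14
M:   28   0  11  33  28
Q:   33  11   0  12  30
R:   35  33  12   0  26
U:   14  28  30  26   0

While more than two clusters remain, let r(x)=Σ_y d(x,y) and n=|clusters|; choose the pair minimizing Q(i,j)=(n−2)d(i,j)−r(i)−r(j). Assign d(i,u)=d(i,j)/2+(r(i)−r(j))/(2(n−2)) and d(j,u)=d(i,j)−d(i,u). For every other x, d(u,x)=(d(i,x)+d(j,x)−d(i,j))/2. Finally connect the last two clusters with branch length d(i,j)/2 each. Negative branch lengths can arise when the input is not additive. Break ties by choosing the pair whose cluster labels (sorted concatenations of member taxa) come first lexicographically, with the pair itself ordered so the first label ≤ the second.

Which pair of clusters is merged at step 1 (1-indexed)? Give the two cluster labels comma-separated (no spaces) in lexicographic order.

I,U

1. join I+U (d=14, Q=-166) ⇒ IU; edges |I|=9, |U|=5
  updated: d(IU,M)=21, d(IU,Q)=49/2, d(IU,R)=47/2
2. join IU+M (d=21, Q=-92) ⇒ IMU; edges |IU|=23/2, |M|=19/2
  updated: d(IMU,Q)=29/4, d(IMU,R)=71/4
3. join IMU+Q (d=29/4, Q=-37) ⇒ IMQU; edges |IMU|=13/2, |Q|=3/4
  updated: d(IMQU,R)=45/4
4. join IMQU+R (d=45/4) ⇒ IMQRU; edges |IMQU|=45/8, |R|=45/8
final tree: ((((I:9,U:5):23/2,M:19/2):13/2,Q:3/4):45/8,R:45/8)
total length: 107/2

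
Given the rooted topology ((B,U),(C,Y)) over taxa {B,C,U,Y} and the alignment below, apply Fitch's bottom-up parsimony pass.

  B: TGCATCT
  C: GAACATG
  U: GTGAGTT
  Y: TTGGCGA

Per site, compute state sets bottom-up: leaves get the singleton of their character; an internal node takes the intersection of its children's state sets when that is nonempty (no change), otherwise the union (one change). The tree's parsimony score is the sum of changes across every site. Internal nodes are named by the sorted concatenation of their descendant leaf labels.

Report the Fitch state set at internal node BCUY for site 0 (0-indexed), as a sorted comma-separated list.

site 0, node BU: B={T} ∪ U={G} → {G,T} (+1)
site 0, node CY: C={G} ∪ Y={T} → {G,T} (+1)
site 0, node BCUY: BU={G,T} ∩ CY={G,T} → {G,T} (+0)
site 1, node BU: B={G} ∪ U={T} → {G,T} (+1)
site 1, node CY: C={A} ∪ Y={T} → {A,T} (+1)
site 1, node BCUY: BU={G,T} ∩ CY={A,T} → {T} (+0)
site 2, node BU: B={C} ∪ U={G} → {C,G} (+1)
site 2, node CY: C={A} ∪ Y={G} → {A,G} (+1)
site 2, node BCUY: BU={C,G} ∩ CY={A,G} → {G} (+0)
site 3, node BU: B={A} ∩ U={A} → {A} (+0)
site 3, node CY: C={C} ∪ Y={G} → {C,G} (+1)
site 3, node BCUY: BU={A} ∪ CY={C,G} → {A,C,G} (+1)
site 4, node BU: B={T} ∪ U={G} → {G,T} (+1)
site 4, node CY: C={A} ∪ Y={C} → {A,C} (+1)
site 4, node BCUY: BU={G,T} ∪ CY={A,C} → {A,C,G,T} (+1)
site 5, node BU: B={C} ∪ U={T} → {C,T} (+1)
site 5, node CY: C={T} ∪ Y={G} → {G,T} (+1)
site 5, node BCUY: BU={C,T} ∩ CY={G,T} → {T} (+0)
site 6, node BU: B={T} ∩ U={T} → {T} (+0)
site 6, node CY: C={G} ∪ Y={A} → {A,G} (+1)
site 6, node BCUY: BU={T} ∪ CY={A,G} → {A,G,T} (+1)
per-site changes: [2, 2, 2, 2, 3, 2, 2]; total = 15

G,T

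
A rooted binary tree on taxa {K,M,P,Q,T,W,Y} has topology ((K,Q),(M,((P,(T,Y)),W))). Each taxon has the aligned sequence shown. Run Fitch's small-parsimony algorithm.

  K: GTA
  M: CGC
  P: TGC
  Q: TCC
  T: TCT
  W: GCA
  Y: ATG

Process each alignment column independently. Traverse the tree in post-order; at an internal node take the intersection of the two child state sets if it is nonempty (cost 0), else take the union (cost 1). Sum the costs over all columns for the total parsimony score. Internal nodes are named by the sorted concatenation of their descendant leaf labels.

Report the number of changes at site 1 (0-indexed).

KQ@0: {G} ∪ {T} = {G,T} (union, +1)
TY@0: {T} ∪ {A} = {A,T} (union, +1)
PTY@0: {T} ∩ {A,T} = {T} (intersection, +0)
PTWY@0: {T} ∪ {G} = {G,T} (union, +1)
MPTWY@0: {C} ∪ {G,T} = {C,G,T} (union, +1)
KMPQTWY@0: {G,T} ∩ {C,G,T} = {G,T} (intersection, +0)
KQ@1: {T} ∪ {C} = {C,T} (union, +1)
TY@1: {C} ∪ {T} = {C,T} (union, +1)
PTY@1: {G} ∪ {C,T} = {C,G,T} (union, +1)
PTWY@1: {C,G,T} ∩ {C} = {C} (intersection, +0)
MPTWY@1: {G} ∪ {C} = {C,G} (union, +1)
KMPQTWY@1: {C,T} ∩ {C,G} = {C} (intersection, +0)
KQ@2: {A} ∪ {C} = {A,C} (union, +1)
TY@2: {T} ∪ {G} = {G,T} (union, +1)
PTY@2: {C} ∪ {G,T} = {C,G,T} (union, +1)
PTWY@2: {C,G,T} ∪ {A} = {A,C,G,T} (union, +1)
MPTWY@2: {C} ∩ {A,C,G,T} = {C} (intersection, +0)
KMPQTWY@2: {A,C} ∩ {C} = {C} (intersection, +0)
per-site changes: [4, 4, 4]; total = 12

4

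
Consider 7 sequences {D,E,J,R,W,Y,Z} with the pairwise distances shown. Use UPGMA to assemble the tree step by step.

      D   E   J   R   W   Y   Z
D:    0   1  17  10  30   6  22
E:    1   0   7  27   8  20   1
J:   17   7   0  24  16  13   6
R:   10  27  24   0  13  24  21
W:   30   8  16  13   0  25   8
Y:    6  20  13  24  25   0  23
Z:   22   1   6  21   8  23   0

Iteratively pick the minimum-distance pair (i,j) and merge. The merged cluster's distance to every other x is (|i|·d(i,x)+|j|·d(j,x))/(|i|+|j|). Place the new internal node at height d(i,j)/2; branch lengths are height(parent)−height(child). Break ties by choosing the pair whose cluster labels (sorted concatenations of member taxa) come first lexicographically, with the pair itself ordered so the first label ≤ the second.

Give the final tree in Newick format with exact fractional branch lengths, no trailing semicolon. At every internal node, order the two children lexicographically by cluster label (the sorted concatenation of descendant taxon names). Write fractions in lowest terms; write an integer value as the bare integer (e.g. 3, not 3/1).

((((D:1/2,E:1/2):43/8,(J:3,Z:3):23/8):15/8,Y:31/4):19/10,(R:13/2,W:13/2):63/20)

1. join D+E (d=1) ⇒ DE; edges |D|=1/2, |E|=1/2
  updated: d(DE,J)=12, d(DE,R)=37/2, d(DE,W)=19, d(DE,Y)=13, d(DE,Z)=23/2
2. join J+Z (d=6) ⇒ JZ; edges |J|=3, |Z|=3
  updated: d(DE,JZ)=47/4, d(JZ,R)=45/2, d(JZ,W)=12, d(JZ,Y)=18
3. join DE+JZ (d=47/4) ⇒ DEJZ; edges |DE|=43/8, |JZ|=23/8
  updated: d(DEJZ,R)=41/2, d(DEJZ,W)=31/2, d(DEJZ,Y)=31/2
4. join R+W (d=13) ⇒ RW; edges |R|=13/2, |W|=13/2
  updated: d(DEJZ,RW)=18, d(RW,Y)=49/2
5. join DEJZ+Y (d=31/2) ⇒ DEJYZ; edges |DEJZ|=15/8, |Y|=31/4
  updated: d(DEJYZ,RW)=193/10
6. join DEJYZ+RW (d=193/10) ⇒ DEJRWYZ; edges |DEJYZ|=19/10, |RW|=63/20
final tree: ((((D:1/2,E:1/2):43/8,(J:3,Z:3):23/8):15/8,Y:31/4):19/10,(R:13/2,W:13/2):63/20)
total length: 1717/40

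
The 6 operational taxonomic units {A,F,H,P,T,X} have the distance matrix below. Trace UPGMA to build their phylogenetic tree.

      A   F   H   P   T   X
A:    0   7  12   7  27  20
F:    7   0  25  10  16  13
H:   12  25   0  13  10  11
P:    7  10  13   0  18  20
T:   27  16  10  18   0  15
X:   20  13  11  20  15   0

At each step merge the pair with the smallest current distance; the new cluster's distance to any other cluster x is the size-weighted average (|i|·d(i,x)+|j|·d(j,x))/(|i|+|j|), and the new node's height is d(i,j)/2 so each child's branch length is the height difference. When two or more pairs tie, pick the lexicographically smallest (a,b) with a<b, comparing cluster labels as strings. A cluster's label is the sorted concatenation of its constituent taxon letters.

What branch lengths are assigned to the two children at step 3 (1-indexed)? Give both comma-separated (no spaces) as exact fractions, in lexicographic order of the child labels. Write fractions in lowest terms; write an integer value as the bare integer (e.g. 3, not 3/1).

1. join A+F (d=7) ⇒ AF; edges |A|=7/2, |F|=7/2
  updated: d(AF,H)=37/2, d(AF,P)=17/2, d(AF,T)=43/2, d(AF,X)=33/2
2. join AF+P (d=17/2) ⇒ AFP; edges |AF|=3/4, |P|=17/4
  updated: d(AFP,H)=50/3, d(AFP,T)=61/3, d(AFP,X)=53/3
3. join H+T (d=10) ⇒ HT; edges |H|=5, |T|=5
  updated: d(AFP,HT)=37/2, d(HT,X)=13
4. join HT+X (d=13) ⇒ HTX; edges |HT|=3/2, |X|=13/2
  updated: d(AFP,HTX)=164/9
5. join AFP+HTX (d=164/9) ⇒ AFHPTX; edges |AFP|=175/36, |HTX|=47/18
final tree: (((A:7/2,F:7/2):3/4,P:17/4):175/36,((H:5,T:5):3/2,X:13/2):47/18)
total length: 1349/36

5,5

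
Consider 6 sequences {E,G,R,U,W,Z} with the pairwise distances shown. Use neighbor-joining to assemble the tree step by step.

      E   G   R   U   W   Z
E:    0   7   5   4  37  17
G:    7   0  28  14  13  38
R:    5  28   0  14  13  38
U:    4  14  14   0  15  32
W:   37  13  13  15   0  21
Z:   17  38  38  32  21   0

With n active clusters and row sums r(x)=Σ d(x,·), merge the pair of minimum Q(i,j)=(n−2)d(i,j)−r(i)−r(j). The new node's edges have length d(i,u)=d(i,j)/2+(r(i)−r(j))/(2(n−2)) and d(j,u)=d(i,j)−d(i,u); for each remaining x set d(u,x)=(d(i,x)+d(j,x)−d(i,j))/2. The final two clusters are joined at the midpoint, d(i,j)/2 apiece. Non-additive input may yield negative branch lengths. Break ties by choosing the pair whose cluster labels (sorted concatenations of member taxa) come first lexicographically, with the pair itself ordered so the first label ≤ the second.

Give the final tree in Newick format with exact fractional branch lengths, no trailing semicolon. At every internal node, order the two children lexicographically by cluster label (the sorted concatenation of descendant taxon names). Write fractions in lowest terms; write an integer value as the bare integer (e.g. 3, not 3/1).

step 1: merge (W,Z) at d=21, Q=-161; branch lengths W→37/8, Z→131/8; new cluster WZ
  updated: d(E,WZ)=33/2, d(G,WZ)=15, d(R,WZ)=15, d(U,WZ)=13
step 2: merge (E,R) at d=5, Q=-159/2; branch lengths E→-29/12, R→89/12; new cluster ER
  updated: d(ER,G)=15, d(ER,U)=13/2, d(ER,WZ)=53/4
step 3: merge (ER,U) at d=13/2, Q=-221/4; branch lengths ER→57/16, U→47/16; new cluster ERU
  updated: d(ERU,G)=45/4, d(ERU,WZ)=79/8
step 4: merge (ERU,G) at d=45/4, Q=-289/8; branch lengths ERU→49/16, G→131/16; new cluster EGRU
  updated: d(EGRU,WZ)=109/16
step 5: merge (EGRU,WZ) at d=109/16; branch lengths EGRU→109/32, WZ→109/32; new cluster EGRUWZ
final tree: ((((E:-29/12,R:89/12):57/16,U:47/16):49/16,G:131/16):109/32,(W:37/8,Z:131/8):109/32)
total length: 809/16

((((E:-29/12,R:89/12):57/16,U:47/16):49/16,G:131/16):109/32,(W:37/8,Z:131/8):109/32)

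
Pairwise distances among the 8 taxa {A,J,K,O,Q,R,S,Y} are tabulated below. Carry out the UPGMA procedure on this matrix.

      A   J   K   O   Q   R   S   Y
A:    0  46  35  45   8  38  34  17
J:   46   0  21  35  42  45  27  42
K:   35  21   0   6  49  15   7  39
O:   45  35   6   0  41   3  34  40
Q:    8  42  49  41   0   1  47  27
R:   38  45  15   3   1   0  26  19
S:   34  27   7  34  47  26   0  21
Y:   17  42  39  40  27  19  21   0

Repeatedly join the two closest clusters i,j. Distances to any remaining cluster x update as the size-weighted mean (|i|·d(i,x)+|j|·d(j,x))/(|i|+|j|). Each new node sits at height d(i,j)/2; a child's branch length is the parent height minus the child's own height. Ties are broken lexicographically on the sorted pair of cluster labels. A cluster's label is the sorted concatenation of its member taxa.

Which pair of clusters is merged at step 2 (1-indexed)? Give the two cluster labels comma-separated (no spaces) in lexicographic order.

K,O

iteration 1: select Q,R (d=1); attach at lengths (1/2, 1/2); label the merged cluster QR
  updated: d(A,QR)=23, d(J,QR)=87/2, d(K,QR)=32, d(O,QR)=22, d(QR,S)=73/2, d(QR,Y)=23
iteration 2: select K,O (d=6); attach at lengths (3, 3); label the merged cluster KO
  updated: d(A,KO)=40, d(J,KO)=28, d(KO,QR)=27, d(KO,S)=41/2, d(KO,Y)=79/2
iteration 3: select A,Y (d=17); attach at lengths (17/2, 17/2); label the merged cluster AY
  updated: d(AY,J)=44, d(AY,KO)=159/4, d(AY,QR)=23, d(AY,S)=55/2
iteration 4: select KO,S (d=41/2); attach at lengths (29/4, 41/4); label the merged cluster KOS
  updated: d(AY,KOS)=107/3, d(J,KOS)=83/3, d(KOS,QR)=181/6
iteration 5: select AY,QR (d=23); attach at lengths (3, 11); label the merged cluster AQRY
  updated: d(AQRY,J)=175/4, d(AQRY,KOS)=395/12
iteration 6: select J,KOS (d=83/3); attach at lengths (83/6, 43/12); label the merged cluster JKOS
  updated: d(AQRY,JKOS)=285/8
iteration 7: select AQRY,JKOS (d=285/8); attach at lengths (101/16, 191/48); label the merged cluster AJKOQRSY
final tree: (((A:17/2,Y:17/2):3,(Q:1/2,R:1/2):11):101/16,(J:83/6,((K:3,O:3):29/4,S:41/4):43/12):191/48)
total length: 1997/24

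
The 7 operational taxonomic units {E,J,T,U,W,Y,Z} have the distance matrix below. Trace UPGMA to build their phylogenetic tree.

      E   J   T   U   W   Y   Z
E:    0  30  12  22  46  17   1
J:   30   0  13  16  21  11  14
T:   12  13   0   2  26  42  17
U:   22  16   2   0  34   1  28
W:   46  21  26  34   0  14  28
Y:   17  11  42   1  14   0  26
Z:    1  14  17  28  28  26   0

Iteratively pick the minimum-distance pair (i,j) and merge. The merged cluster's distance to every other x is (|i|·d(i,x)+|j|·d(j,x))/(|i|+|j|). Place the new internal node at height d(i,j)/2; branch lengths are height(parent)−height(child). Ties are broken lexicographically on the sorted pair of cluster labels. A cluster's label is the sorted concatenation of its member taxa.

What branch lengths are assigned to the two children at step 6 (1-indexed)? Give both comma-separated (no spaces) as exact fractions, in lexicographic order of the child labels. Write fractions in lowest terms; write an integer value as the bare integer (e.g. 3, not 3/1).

89/24,169/12

iteration 1: select E,Z (d=1); attach at lengths (1/2, 1/2); label the merged cluster EZ
  updated: d(EZ,J)=22, d(EZ,T)=29/2, d(EZ,U)=25, d(EZ,W)=37, d(EZ,Y)=43/2
iteration 2: select U,Y (d=1); attach at lengths (1/2, 1/2); label the merged cluster UY
  updated: d(EZ,UY)=93/4, d(J,UY)=27/2, d(T,UY)=22, d(UY,W)=24
iteration 3: select J,T (d=13); attach at lengths (13/2, 13/2); label the merged cluster JT
  updated: d(EZ,JT)=73/4, d(JT,UY)=71/4, d(JT,W)=47/2
iteration 4: select JT,UY (d=71/4); attach at lengths (19/8, 67/8); label the merged cluster JTUY
  updated: d(EZ,JTUY)=83/4, d(JTUY,W)=95/4
iteration 5: select EZ,JTUY (d=83/4); attach at lengths (79/8, 3/2); label the merged cluster EJTUYZ
  updated: d(EJTUYZ,W)=169/6
iteration 6: select EJTUYZ,W (d=169/6); attach at lengths (89/24, 169/12); label the merged cluster EJTUWYZ
final tree: (((E:1/2,Z:1/2):79/8,((J:13/2,T:13/2):19/8,(U:1/2,Y:1/2):67/8):3/2):89/24,W:169/12)
total length: 659/12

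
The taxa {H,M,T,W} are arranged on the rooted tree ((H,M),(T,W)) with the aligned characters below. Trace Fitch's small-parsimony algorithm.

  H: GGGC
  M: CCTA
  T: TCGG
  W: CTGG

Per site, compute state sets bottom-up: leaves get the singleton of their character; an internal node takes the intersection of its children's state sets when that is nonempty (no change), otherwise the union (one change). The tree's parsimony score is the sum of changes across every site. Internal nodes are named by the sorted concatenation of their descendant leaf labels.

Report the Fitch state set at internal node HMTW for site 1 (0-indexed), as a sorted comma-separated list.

site 0, node HM: H={G} ∪ M={C} → {C,G} (+1)
site 0, node TW: T={T} ∪ W={C} → {C,T} (+1)
site 0, node HMTW: HM={C,G} ∩ TW={C,T} → {C} (+0)
site 1, node HM: H={G} ∪ M={C} → {C,G} (+1)
site 1, node TW: T={C} ∪ W={T} → {C,T} (+1)
site 1, node HMTW: HM={C,G} ∩ TW={C,T} → {C} (+0)
site 2, node HM: H={G} ∪ M={T} → {G,T} (+1)
site 2, node TW: T={G} ∩ W={G} → {G} (+0)
site 2, node HMTW: HM={G,T} ∩ TW={G} → {G} (+0)
site 3, node HM: H={C} ∪ M={A} → {A,C} (+1)
site 3, node TW: T={G} ∩ W={G} → {G} (+0)
site 3, node HMTW: HM={A,C} ∪ TW={G} → {A,C,G} (+1)
per-site changes: [2, 2, 1, 2]; total = 7

C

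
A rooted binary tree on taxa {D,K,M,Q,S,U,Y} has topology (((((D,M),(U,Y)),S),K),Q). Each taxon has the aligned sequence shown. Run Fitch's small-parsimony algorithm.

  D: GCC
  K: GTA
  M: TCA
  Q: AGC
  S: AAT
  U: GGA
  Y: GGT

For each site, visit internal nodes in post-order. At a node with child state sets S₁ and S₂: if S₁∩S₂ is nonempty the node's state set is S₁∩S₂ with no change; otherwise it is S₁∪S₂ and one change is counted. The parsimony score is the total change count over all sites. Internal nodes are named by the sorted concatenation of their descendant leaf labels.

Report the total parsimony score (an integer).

10

site 0, node DM: D={G} ∪ M={T} → {G,T} (+1)
site 0, node UY: U={G} ∩ Y={G} → {G} (+0)
site 0, node DMUY: DM={G,T} ∩ UY={G} → {G} (+0)
site 0, node DMSUY: DMUY={G} ∪ S={A} → {A,G} (+1)
site 0, node DKMSUY: DMSUY={A,G} ∩ K={G} → {G} (+0)
site 0, node DKMQSUY: DKMSUY={G} ∪ Q={A} → {A,G} (+1)
site 1, node DM: D={C} ∩ M={C} → {C} (+0)
site 1, node UY: U={G} ∩ Y={G} → {G} (+0)
site 1, node DMUY: DM={C} ∪ UY={G} → {C,G} (+1)
site 1, node DMSUY: DMUY={C,G} ∪ S={A} → {A,C,G} (+1)
site 1, node DKMSUY: DMSUY={A,C,G} ∪ K={T} → {A,C,G,T} (+1)
site 1, node DKMQSUY: DKMSUY={A,C,G,T} ∩ Q={G} → {G} (+0)
site 2, node DM: D={C} ∪ M={A} → {A,C} (+1)
site 2, node UY: U={A} ∪ Y={T} → {A,T} (+1)
site 2, node DMUY: DM={A,C} ∩ UY={A,T} → {A} (+0)
site 2, node DMSUY: DMUY={A} ∪ S={T} → {A,T} (+1)
site 2, node DKMSUY: DMSUY={A,T} ∩ K={A} → {A} (+0)
site 2, node DKMQSUY: DKMSUY={A} ∪ Q={C} → {A,C} (+1)
per-site changes: [3, 3, 4]; total = 10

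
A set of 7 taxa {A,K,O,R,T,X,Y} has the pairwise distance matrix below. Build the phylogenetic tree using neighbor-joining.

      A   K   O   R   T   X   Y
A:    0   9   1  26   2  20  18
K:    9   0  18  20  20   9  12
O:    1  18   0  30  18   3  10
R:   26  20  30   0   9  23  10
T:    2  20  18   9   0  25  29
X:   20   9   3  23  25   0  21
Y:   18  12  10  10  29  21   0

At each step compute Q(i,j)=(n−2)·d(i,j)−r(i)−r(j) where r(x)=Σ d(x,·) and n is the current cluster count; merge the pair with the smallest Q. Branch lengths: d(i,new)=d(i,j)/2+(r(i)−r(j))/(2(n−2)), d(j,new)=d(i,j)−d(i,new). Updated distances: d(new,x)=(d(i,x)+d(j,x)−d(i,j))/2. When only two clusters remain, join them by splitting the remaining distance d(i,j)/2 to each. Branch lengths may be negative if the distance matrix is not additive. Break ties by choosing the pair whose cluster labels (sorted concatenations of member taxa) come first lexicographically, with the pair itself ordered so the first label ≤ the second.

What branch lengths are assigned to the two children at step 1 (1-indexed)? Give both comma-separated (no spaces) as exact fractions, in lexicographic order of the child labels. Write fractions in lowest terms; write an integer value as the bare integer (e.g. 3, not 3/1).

iteration 1: select R,T (d=9, Q=-176); attach at lengths (6, 3); label the merged cluster RT
  updated: d(A,RT)=19/2, d(K,RT)=31/2, d(O,RT)=39/2, d(RT,X)=39/2, d(RT,Y)=15
iteration 2: select O,X (d=3, Q=-112); attach at lengths (-9/8, 33/8); label the merged cluster OX
  updated: d(A,OX)=9, d(K,OX)=12, d(OX,RT)=18, d(OX,Y)=14
iteration 3: select A,RT (d=19/2, Q=-75); attach at lengths (8/3, 41/6); label the merged cluster ART
  updated: d(ART,K)=15/2, d(ART,OX)=35/4, d(ART,Y)=47/4
iteration 4: select ART,OX (d=35/4, Q=-181/4); attach at lengths (43/16, 97/16); label the merged cluster AORTX
  updated: d(AORTX,K)=43/8, d(AORTX,Y)=17/2
iteration 5: select AORTX,K (d=43/8, Q=-207/8); attach at lengths (15/16, 71/16); label the merged cluster AKORTX
  updated: d(AKORTX,Y)=121/16
iteration 6: select AKORTX,Y (d=121/16); attach at lengths (121/32, 121/32); label the merged cluster AKORTXY
final tree: ((((A:8/3,(R:6,T:3):41/6):43/16,(O:-9/8,X:33/8):97/16):15/16,K:71/16):121/32,Y:121/32)
total length: 691/16

6,3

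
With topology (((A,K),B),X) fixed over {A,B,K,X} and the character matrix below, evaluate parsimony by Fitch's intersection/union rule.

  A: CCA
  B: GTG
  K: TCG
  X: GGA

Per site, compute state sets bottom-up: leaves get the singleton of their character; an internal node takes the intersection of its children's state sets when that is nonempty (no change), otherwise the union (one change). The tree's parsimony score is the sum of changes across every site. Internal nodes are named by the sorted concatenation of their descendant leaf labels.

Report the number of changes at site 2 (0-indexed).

AK@0: {C} ∪ {T} = {C,T} (union, +1)
ABK@0: {C,T} ∪ {G} = {C,G,T} (union, +1)
ABKX@0: {C,G,T} ∩ {G} = {G} (intersection, +0)
AK@1: {C} ∩ {C} = {C} (intersection, +0)
ABK@1: {C} ∪ {T} = {C,T} (union, +1)
ABKX@1: {C,T} ∪ {G} = {C,G,T} (union, +1)
AK@2: {A} ∪ {G} = {A,G} (union, +1)
ABK@2: {A,G} ∩ {G} = {G} (intersection, +0)
ABKX@2: {G} ∪ {A} = {A,G} (union, +1)
per-site changes: [2, 2, 2]; total = 6

2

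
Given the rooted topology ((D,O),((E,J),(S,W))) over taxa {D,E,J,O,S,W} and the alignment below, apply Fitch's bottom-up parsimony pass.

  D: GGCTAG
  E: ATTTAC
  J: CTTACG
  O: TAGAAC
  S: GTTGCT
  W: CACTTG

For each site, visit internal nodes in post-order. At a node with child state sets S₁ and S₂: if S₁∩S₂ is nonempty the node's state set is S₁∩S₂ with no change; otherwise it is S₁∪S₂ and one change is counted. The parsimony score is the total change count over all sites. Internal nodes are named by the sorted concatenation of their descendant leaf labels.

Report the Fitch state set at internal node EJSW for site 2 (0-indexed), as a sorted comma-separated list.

site 0, node DO: D={G} ∪ O={T} → {G,T} (+1)
site 0, node EJ: E={A} ∪ J={C} → {A,C} (+1)
site 0, node SW: S={G} ∪ W={C} → {C,G} (+1)
site 0, node EJSW: EJ={A,C} ∩ SW={C,G} → {C} (+0)
site 0, node DEJOSW: DO={G,T} ∪ EJSW={C} → {C,G,T} (+1)
site 1, node DO: D={G} ∪ O={A} → {A,G} (+1)
site 1, node EJ: E={T} ∩ J={T} → {T} (+0)
site 1, node SW: S={T} ∪ W={A} → {A,T} (+1)
site 1, node EJSW: EJ={T} ∩ SW={A,T} → {T} (+0)
site 1, node DEJOSW: DO={A,G} ∪ EJSW={T} → {A,G,T} (+1)
site 2, node DO: D={C} ∪ O={G} → {C,G} (+1)
site 2, node EJ: E={T} ∩ J={T} → {T} (+0)
site 2, node SW: S={T} ∪ W={C} → {C,T} (+1)
site 2, node EJSW: EJ={T} ∩ SW={C,T} → {T} (+0)
site 2, node DEJOSW: DO={C,G} ∪ EJSW={T} → {C,G,T} (+1)
site 3, node DO: D={T} ∪ O={A} → {A,T} (+1)
site 3, node EJ: E={T} ∪ J={A} → {A,T} (+1)
site 3, node SW: S={G} ∪ W={T} → {G,T} (+1)
site 3, node EJSW: EJ={A,T} ∩ SW={G,T} → {T} (+0)
site 3, node DEJOSW: DO={A,T} ∩ EJSW={T} → {T} (+0)
site 4, node DO: D={A} ∩ O={A} → {A} (+0)
site 4, node EJ: E={A} ∪ J={C} → {A,C} (+1)
site 4, node SW: S={C} ∪ W={T} → {C,T} (+1)
site 4, node EJSW: EJ={A,C} ∩ SW={C,T} → {C} (+0)
site 4, node DEJOSW: DO={A} ∪ EJSW={C} → {A,C} (+1)
site 5, node DO: D={G} ∪ O={C} → {C,G} (+1)
site 5, node EJ: E={C} ∪ J={G} → {C,G} (+1)
site 5, node SW: S={T} ∪ W={G} → {G,T} (+1)
site 5, node EJSW: EJ={C,G} ∩ SW={G,T} → {G} (+0)
site 5, node DEJOSW: DO={C,G} ∩ EJSW={G} → {G} (+0)
per-site changes: [4, 3, 3, 3, 3, 3]; total = 19

T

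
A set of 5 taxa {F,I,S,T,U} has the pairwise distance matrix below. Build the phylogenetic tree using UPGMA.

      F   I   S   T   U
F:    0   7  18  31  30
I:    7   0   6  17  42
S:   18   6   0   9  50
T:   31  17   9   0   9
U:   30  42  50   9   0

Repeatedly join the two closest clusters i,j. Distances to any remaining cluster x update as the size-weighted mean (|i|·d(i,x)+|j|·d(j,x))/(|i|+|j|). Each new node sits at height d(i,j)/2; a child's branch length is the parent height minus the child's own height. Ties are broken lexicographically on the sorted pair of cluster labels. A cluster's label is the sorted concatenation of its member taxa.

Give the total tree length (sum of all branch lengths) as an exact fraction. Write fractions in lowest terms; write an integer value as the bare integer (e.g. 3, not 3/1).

1. join I+S (d=6) ⇒ IS; edges |I|=3, |S|=3
  updated: d(F,IS)=25/2, d(IS,T)=13, d(IS,U)=46
2. join T+U (d=9) ⇒ TU; edges |T|=9/2, |U|=9/2
  updated: d(F,TU)=61/2, d(IS,TU)=59/2
3. join F+IS (d=25/2) ⇒ FIS; edges |F|=25/4, |IS|=13/4
  updated: d(FIS,TU)=179/6
4. join FIS+TU (d=179/6) ⇒ FISTU; edges |FIS|=26/3, |TU|=125/12
final tree: ((F:25/4,(I:3,S:3):13/4):26/3,(T:9/2,U:9/2):125/12)
total length: 523/12

523/12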